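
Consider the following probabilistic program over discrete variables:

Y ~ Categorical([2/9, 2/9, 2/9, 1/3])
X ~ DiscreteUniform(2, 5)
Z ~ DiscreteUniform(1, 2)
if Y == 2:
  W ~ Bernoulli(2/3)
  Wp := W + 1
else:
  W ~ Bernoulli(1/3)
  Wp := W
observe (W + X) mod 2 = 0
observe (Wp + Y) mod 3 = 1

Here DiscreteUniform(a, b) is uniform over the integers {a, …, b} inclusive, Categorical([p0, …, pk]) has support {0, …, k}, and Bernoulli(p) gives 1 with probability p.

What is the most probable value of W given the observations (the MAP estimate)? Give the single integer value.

Enumerate traces; 16 have nonzero weight after conditioning:
  (Y=0, X=3, Z=1, W=1) weight 1/108
  (Y=0, X=3, Z=2, W=1) weight 1/108
  (Y=0, X=5, Z=1, W=1) weight 1/108
  (Y=0, X=5, Z=2, W=1) weight 1/108
  (Y=1, X=2, Z=1, W=0) weight 1/54
  (Y=1, X=2, Z=2, W=0) weight 1/54
  (Y=1, X=4, Z=1, W=0) weight 1/54
  (Y=1, X=4, Z=2, W=0) weight 1/54
  … 8 more
Group by W:
  weight(W=0) = 2/27
  weight(W=1) = 1/6
Total weight = 2/27 + 1/6 = 13/54
P(W=0 | obs) = 2/27 / 13/54 = 4/13
P(W=1 | obs) = 1/6 / 13/54 = 9/13
argmax = 1

argmax_v P(W = v | obs) = 1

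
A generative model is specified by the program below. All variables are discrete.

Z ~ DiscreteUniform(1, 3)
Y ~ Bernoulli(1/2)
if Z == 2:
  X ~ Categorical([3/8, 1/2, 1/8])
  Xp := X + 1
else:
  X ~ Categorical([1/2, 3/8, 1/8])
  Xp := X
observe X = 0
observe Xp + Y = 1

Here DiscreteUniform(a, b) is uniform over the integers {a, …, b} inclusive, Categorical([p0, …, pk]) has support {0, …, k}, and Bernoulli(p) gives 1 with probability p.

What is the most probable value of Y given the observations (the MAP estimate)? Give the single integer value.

Enumerate traces; 3 have nonzero weight after conditioning:
  (Z=1, Y=1, X=0) weight 1/12
  (Z=2, Y=0, X=0) weight 1/16
  (Z=3, Y=1, X=0) weight 1/12
Group by Y:
  weight(Y=0) = 1/16
  weight(Y=1) = 1/6
Total weight = 1/16 + 1/6 = 11/48
P(Y=0 | obs) = 1/16 / 11/48 = 3/11
P(Y=1 | obs) = 1/6 / 11/48 = 8/11
argmax = 1

argmax_v P(Y = v | obs) = 1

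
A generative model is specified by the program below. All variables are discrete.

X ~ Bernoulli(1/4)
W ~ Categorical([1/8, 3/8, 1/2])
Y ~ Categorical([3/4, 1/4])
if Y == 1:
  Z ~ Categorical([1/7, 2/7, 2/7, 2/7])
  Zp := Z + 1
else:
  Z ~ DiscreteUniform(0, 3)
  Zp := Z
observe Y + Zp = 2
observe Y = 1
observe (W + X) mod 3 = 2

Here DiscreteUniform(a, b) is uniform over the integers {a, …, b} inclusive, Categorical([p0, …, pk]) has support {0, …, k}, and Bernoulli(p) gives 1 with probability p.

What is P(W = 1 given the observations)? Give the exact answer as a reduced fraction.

Enumerate traces; 2 have nonzero weight after conditioning:
  (X=0, W=2, Y=1, Z=0) weight 3/224
  (X=1, W=1, Y=1, Z=0) weight 3/896
Group by W:
  weight(W=1) = 3/896
  weight(W=2) = 3/224
Total weight = 3/896 + 3/224 = 15/896
P(W=1 | obs) = 3/896 / 15/896 = 1/5
P(W=2 | obs) = 3/224 / 15/896 = 4/5

P(W = 1 | obs) = 1/5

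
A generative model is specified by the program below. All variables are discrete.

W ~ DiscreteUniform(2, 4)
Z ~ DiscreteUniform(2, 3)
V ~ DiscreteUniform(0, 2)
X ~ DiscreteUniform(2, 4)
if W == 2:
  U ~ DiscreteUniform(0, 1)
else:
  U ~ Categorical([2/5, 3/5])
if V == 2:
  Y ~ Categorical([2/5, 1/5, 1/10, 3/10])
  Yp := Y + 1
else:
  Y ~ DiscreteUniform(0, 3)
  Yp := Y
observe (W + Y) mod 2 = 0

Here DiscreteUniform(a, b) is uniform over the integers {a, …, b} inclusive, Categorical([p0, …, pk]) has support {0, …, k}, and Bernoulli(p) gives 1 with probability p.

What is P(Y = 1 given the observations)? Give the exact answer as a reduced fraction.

Enumerate traces; 216 have nonzero weight after conditioning:
  (W=2, Z=2, V=0, X=2, U=0, Y=0) weight 1/432
  (W=2, Z=2, V=0, X=2, U=0, Y=2) weight 1/432
  (W=2, Z=2, V=0, X=2, U=1, Y=0) weight 1/432
  (W=2, Z=2, V=0, X=2, U=1, Y=2) weight 1/432
  (W=2, Z=2, V=0, X=3, U=0, Y=0) weight 1/432
  (W=2, Z=2, V=0, X=3, U=0, Y=2) weight 1/432
  (W=2, Z=2, V=0, X=3, U=1, Y=0) weight 1/432
  (W=2, Z=2, V=0, X=3, U=1, Y=2) weight 1/432
  (W=3, Z=2, V=0, X=2, U=0, Y=1) weight 1/540
  (W=3, Z=2, V=0, X=2, U=0, Y=3) weight 1/540
  … 206 more
Group by Y:
  weight(Y=0) = 1/5
  weight(Y=1) = 7/90
  weight(Y=2) = 2/15
  weight(Y=3) = 4/45
Total weight = 1/5 + 7/90 + 2/15 + 4/45 = 1/2
P(Y=0 | obs) = 1/5 / 1/2 = 2/5
P(Y=1 | obs) = 7/90 / 1/2 = 7/45
P(Y=2 | obs) = 2/15 / 1/2 = 4/15
P(Y=3 | obs) = 4/45 / 1/2 = 8/45

P(Y = 1 | obs) = 7/45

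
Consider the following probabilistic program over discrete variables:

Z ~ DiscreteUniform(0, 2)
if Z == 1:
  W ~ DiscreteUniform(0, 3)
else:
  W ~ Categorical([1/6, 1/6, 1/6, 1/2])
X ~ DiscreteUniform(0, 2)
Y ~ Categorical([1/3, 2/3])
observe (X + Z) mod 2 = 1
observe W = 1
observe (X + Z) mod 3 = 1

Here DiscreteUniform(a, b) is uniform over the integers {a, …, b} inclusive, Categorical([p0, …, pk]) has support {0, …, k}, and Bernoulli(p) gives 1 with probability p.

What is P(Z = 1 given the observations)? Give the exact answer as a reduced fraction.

P(Z = 1 | obs) = 3/5

Enumerate traces; 4 have nonzero weight after conditioning:
  (Z=0, W=1, X=1, Y=0) weight 1/162
  (Z=0, W=1, X=1, Y=1) weight 1/81
  (Z=1, W=1, X=0, Y=0) weight 1/108
  (Z=1, W=1, X=0, Y=1) weight 1/54
Group by Z:
  weight(Z=0) = 1/54
  weight(Z=1) = 1/36
Total weight = 1/54 + 1/36 = 5/108
P(Z=0 | obs) = 1/54 / 5/108 = 2/5
P(Z=1 | obs) = 1/36 / 5/108 = 3/5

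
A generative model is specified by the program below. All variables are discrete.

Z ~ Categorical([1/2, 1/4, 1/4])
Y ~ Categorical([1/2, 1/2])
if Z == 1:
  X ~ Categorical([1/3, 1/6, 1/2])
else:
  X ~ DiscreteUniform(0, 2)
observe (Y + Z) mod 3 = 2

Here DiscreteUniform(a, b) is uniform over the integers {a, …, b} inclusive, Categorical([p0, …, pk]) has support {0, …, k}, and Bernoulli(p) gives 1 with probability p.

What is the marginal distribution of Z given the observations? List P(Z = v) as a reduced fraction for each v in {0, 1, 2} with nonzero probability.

Enumerate traces; 6 have nonzero weight after conditioning:
  (Z=1, Y=1, X=0) weight 1/24
  (Z=1, Y=1, X=1) weight 1/48
  (Z=1, Y=1, X=2) weight 1/16
  (Z=2, Y=0, X=0) weight 1/24
  (Z=2, Y=0, X=1) weight 1/24
  (Z=2, Y=0, X=2) weight 1/24
Group by Z:
  weight(Z=1) = 1/8
  weight(Z=2) = 1/8
Total weight = 1/8 + 1/8 = 1/4
P(Z=1 | obs) = 1/8 / 1/4 = 1/2
P(Z=2 | obs) = 1/8 / 1/4 = 1/2

P(Z=1) = 1/2, P(Z=2) = 1/2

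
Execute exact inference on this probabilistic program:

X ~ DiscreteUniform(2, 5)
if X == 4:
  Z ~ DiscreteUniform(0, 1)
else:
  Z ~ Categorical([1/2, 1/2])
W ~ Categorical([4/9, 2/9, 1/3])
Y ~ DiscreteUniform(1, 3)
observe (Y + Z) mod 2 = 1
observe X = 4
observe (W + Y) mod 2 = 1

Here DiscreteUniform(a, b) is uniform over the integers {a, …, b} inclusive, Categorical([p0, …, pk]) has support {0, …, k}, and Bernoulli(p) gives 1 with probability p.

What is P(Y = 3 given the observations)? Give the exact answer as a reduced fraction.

Enumerate traces; 5 have nonzero weight after conditioning:
  (X=4, Z=0, W=0, Y=1) weight 1/54
  (X=4, Z=0, W=0, Y=3) weight 1/54
  (X=4, Z=0, W=2, Y=1) weight 1/72
  (X=4, Z=0, W=2, Y=3) weight 1/72
  (X=4, Z=1, W=1, Y=2) weight 1/108
Group by Y:
  weight(Y=1) = 7/216
  weight(Y=2) = 1/108
  weight(Y=3) = 7/216
Total weight = 7/216 + 1/108 + 7/216 = 2/27
P(Y=1 | obs) = 7/216 / 2/27 = 7/16
P(Y=2 | obs) = 1/108 / 2/27 = 1/8
P(Y=3 | obs) = 7/216 / 2/27 = 7/16

P(Y = 3 | obs) = 7/16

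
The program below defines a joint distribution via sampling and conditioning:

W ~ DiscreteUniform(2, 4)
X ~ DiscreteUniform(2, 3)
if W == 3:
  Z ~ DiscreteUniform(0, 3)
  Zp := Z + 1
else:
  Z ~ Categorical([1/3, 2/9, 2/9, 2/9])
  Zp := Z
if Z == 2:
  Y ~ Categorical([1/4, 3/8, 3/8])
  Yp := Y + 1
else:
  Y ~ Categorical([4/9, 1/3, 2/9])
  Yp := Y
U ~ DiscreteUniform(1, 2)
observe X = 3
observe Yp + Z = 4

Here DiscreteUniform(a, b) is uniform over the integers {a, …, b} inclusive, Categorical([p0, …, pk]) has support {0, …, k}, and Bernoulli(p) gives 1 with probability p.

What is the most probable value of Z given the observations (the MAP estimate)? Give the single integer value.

Enumerate traces; 12 have nonzero weight after conditioning:
  (W=2, X=3, Z=2, Y=1, U=1) weight 1/144
  (W=2, X=3, Z=2, Y=1, U=2) weight 1/144
  (W=2, X=3, Z=3, Y=1, U=1) weight 1/162
  (W=2, X=3, Z=3, Y=1, U=2) weight 1/162
  (W=3, X=3, Z=2, Y=1, U=1) weight 1/128
  (W=3, X=3, Z=2, Y=1, U=2) weight 1/128
  (W=3, X=3, Z=3, Y=1, U=1) weight 1/144
  (W=3, X=3, Z=3, Y=1, U=2) weight 1/144
  … 4 more
Group by Z:
  weight(Z=2) = 25/576
  weight(Z=3) = 25/648
Total weight = 25/576 + 25/648 = 425/5184
P(Z=2 | obs) = 25/576 / 425/5184 = 9/17
P(Z=3 | obs) = 25/648 / 425/5184 = 8/17
argmax = 2

argmax_v P(Z = v | obs) = 2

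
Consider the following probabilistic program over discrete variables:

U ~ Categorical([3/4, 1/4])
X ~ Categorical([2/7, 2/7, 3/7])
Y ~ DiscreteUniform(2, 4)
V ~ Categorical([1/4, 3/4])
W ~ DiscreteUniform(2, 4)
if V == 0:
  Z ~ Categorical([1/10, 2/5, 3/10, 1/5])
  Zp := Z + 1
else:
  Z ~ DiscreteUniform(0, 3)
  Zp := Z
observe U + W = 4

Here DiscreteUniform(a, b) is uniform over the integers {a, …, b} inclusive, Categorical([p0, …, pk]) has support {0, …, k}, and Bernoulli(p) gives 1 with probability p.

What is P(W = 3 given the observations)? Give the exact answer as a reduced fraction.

P(W = 3 | obs) = 1/4

Enumerate traces; 144 have nonzero weight after conditioning:
  (U=0, X=0, Y=2, V=0, W=4, Z=0) weight 1/1680
  (U=0, X=0, Y=2, V=0, W=4, Z=1) weight 1/420
  (U=0, X=0, Y=2, V=0, W=4, Z=2) weight 1/560
  (U=0, X=0, Y=2, V=0, W=4, Z=3) weight 1/840
  (U=0, X=0, Y=2, V=1, W=4, Z=0) weight 1/224
  (U=0, X=0, Y=2, V=1, W=4, Z=1) weight 1/224
  (U=0, X=0, Y=2, V=1, W=4, Z=2) weight 1/224
  (U=0, X=0, Y=2, V=1, W=4, Z=3) weight 1/224
  (U=1, X=0, Y=2, V=0, W=3, Z=0) weight 1/5040
  … 135 more
Group by W:
  weight(W=3) = 1/12
  weight(W=4) = 1/4
Total weight = 1/12 + 1/4 = 1/3
P(W=3 | obs) = 1/12 / 1/3 = 1/4
P(W=4 | obs) = 1/4 / 1/3 = 3/4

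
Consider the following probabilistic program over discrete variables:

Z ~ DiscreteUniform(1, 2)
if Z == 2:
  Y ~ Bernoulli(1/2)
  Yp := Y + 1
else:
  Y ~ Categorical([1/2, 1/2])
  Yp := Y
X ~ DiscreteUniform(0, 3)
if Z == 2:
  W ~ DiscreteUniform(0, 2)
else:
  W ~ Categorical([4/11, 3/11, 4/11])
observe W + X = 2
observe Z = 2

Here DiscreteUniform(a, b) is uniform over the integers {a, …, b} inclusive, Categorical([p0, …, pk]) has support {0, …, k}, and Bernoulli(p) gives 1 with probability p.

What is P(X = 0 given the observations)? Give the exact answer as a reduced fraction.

P(X = 0 | obs) = 1/3

Enumerate traces; 6 have nonzero weight after conditioning:
  (Z=2, Y=0, X=0, W=2) weight 1/48
  (Z=2, Y=0, X=1, W=1) weight 1/48
  (Z=2, Y=0, X=2, W=0) weight 1/48
  (Z=2, Y=1, X=0, W=2) weight 1/48
  (Z=2, Y=1, X=1, W=1) weight 1/48
  (Z=2, Y=1, X=2, W=0) weight 1/48
Group by X:
  weight(X=0) = 1/24
  weight(X=1) = 1/24
  weight(X=2) = 1/24
Total weight = 1/24 + 1/24 + 1/24 = 1/8
P(X=0 | obs) = 1/24 / 1/8 = 1/3
P(X=1 | obs) = 1/24 / 1/8 = 1/3
P(X=2 | obs) = 1/24 / 1/8 = 1/3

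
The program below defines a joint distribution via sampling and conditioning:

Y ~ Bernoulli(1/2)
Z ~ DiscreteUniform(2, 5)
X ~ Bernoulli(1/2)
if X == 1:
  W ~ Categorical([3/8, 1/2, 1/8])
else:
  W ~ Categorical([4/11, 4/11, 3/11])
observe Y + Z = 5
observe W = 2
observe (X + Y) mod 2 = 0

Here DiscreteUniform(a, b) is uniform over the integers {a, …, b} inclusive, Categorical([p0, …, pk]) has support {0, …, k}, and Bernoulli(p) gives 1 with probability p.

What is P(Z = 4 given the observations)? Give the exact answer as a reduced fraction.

Enumerate traces; 2 have nonzero weight after conditioning:
  (Y=0, Z=5, X=0, W=2) weight 3/176
  (Y=1, Z=4, X=1, W=2) weight 1/128
Group by Z:
  weight(Z=4) = 1/128
  weight(Z=5) = 3/176
Total weight = 1/128 + 3/176 = 35/1408
P(Z=4 | obs) = 1/128 / 35/1408 = 11/35
P(Z=5 | obs) = 3/176 / 35/1408 = 24/35

P(Z = 4 | obs) = 11/35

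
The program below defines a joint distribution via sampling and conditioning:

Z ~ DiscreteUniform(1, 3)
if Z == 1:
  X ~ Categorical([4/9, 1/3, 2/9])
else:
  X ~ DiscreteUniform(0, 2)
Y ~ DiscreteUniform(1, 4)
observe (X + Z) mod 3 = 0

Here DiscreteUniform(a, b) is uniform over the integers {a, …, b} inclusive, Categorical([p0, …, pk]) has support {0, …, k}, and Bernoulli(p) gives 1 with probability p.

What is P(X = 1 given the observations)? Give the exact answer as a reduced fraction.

P(X = 1 | obs) = 3/8

Enumerate traces; 12 have nonzero weight after conditioning:
  (Z=1, X=2, Y=1) weight 1/54
  (Z=1, X=2, Y=2) weight 1/54
  (Z=1, X=2, Y=3) weight 1/54
  (Z=1, X=2, Y=4) weight 1/54
  (Z=2, X=1, Y=1) weight 1/36
  (Z=2, X=1, Y=2) weight 1/36
  (Z=2, X=1, Y=3) weight 1/36
  (Z=2, X=1, Y=4) weight 1/36
  (Z=3, X=0, Y=1) weight 1/36
  … 3 more
Group by X:
  weight(X=0) = 1/9
  weight(X=1) = 1/9
  weight(X=2) = 2/27
Total weight = 1/9 + 1/9 + 2/27 = 8/27
P(X=0 | obs) = 1/9 / 8/27 = 3/8
P(X=1 | obs) = 1/9 / 8/27 = 3/8
P(X=2 | obs) = 2/27 / 8/27 = 1/4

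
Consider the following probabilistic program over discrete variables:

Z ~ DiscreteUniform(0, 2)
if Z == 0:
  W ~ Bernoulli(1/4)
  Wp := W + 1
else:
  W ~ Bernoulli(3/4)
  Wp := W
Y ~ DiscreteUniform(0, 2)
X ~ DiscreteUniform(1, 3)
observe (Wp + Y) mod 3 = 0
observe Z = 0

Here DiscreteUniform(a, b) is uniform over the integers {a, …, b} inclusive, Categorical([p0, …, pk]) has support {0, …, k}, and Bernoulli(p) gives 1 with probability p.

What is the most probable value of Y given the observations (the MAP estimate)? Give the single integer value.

Enumerate traces; 6 have nonzero weight after conditioning:
  (Z=0, W=0, Y=2, X=1) weight 1/36
  (Z=0, W=0, Y=2, X=2) weight 1/36
  (Z=0, W=0, Y=2, X=3) weight 1/36
  (Z=0, W=1, Y=1, X=1) weight 1/108
  (Z=0, W=1, Y=1, X=2) weight 1/108
  (Z=0, W=1, Y=1, X=3) weight 1/108
Group by Y:
  weight(Y=1) = 1/36
  weight(Y=2) = 1/12
Total weight = 1/36 + 1/12 = 1/9
P(Y=1 | obs) = 1/36 / 1/9 = 1/4
P(Y=2 | obs) = 1/12 / 1/9 = 3/4
argmax = 2

argmax_v P(Y = v | obs) = 2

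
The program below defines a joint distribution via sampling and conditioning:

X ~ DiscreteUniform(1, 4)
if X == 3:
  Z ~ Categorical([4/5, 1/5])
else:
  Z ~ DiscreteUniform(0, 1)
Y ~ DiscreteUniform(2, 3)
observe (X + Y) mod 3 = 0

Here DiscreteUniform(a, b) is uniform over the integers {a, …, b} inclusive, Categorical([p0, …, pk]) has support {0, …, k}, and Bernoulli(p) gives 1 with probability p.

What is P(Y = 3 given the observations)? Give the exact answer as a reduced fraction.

P(Y = 3 | obs) = 1/3

Enumerate traces; 6 have nonzero weight after conditioning:
  (X=1, Z=0, Y=2) weight 1/16
  (X=1, Z=1, Y=2) weight 1/16
  (X=3, Z=0, Y=3) weight 1/10
  (X=3, Z=1, Y=3) weight 1/40
  (X=4, Z=0, Y=2) weight 1/16
  (X=4, Z=1, Y=2) weight 1/16
Group by Y:
  weight(Y=2) = 1/4
  weight(Y=3) = 1/8
Total weight = 1/4 + 1/8 = 3/8
P(Y=2 | obs) = 1/4 / 3/8 = 2/3
P(Y=3 | obs) = 1/8 / 3/8 = 1/3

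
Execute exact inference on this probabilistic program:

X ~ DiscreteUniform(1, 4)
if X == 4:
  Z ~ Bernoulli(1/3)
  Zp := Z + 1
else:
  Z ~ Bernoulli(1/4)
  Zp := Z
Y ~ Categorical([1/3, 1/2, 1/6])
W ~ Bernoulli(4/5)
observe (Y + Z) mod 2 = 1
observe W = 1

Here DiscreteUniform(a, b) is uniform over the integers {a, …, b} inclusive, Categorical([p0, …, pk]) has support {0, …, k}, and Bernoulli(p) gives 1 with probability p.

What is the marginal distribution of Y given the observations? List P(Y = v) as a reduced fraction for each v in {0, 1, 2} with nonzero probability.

Enumerate traces; 12 have nonzero weight after conditioning:
  (X=1, Z=0, Y=1, W=1) weight 3/40
  (X=1, Z=1, Y=0, W=1) weight 1/60
  (X=1, Z=1, Y=2, W=1) weight 1/120
  (X=2, Z=0, Y=1, W=1) weight 3/40
  (X=2, Z=1, Y=0, W=1) weight 1/60
  (X=2, Z=1, Y=2, W=1) weight 1/120
  (X=3, Z=0, Y=1, W=1) weight 3/40
  (X=3, Z=1, Y=0, W=1) weight 1/60
  … 4 more
Group by Y:
  weight(Y=0) = 13/180
  weight(Y=1) = 7/24
  weight(Y=2) = 13/360
Total weight = 13/180 + 7/24 + 13/360 = 2/5
P(Y=0 | obs) = 13/180 / 2/5 = 13/72
P(Y=1 | obs) = 7/24 / 2/5 = 35/48
P(Y=2 | obs) = 13/360 / 2/5 = 13/144

P(Y=0) = 13/72, P(Y=1) = 35/48, P(Y=2) = 13/144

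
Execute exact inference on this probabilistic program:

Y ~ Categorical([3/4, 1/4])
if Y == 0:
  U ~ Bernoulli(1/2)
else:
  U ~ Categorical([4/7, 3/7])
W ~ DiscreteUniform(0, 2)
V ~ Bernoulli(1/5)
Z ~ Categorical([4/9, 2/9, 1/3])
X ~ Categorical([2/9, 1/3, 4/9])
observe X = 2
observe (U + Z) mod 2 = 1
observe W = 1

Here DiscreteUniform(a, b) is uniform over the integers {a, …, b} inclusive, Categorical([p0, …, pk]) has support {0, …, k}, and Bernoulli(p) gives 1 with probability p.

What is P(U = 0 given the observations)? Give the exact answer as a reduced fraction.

P(U = 0 | obs) = 58/247

Enumerate traces; 12 have nonzero weight after conditioning:
  (Y=0, U=0, W=1, V=0, Z=1, X=2) weight 4/405
  (Y=0, U=0, W=1, V=1, Z=1, X=2) weight 1/405
  (Y=0, U=1, W=1, V=0, Z=0, X=2) weight 8/405
  (Y=0, U=1, W=1, V=0, Z=2, X=2) weight 2/135
  (Y=0, U=1, W=1, V=1, Z=0, X=2) weight 2/405
  (Y=0, U=1, W=1, V=1, Z=2, X=2) weight 1/270
  (Y=1, U=0, W=1, V=0, Z=1, X=2) weight 32/8505
  (Y=1, U=0, W=1, V=1, Z=1, X=2) weight 8/8505
  … 4 more
Group by U:
  weight(U=0) = 29/1701
  weight(U=1) = 1/18
Total weight = 29/1701 + 1/18 = 247/3402
P(U=0 | obs) = 29/1701 / 247/3402 = 58/247
P(U=1 | obs) = 1/18 / 247/3402 = 189/247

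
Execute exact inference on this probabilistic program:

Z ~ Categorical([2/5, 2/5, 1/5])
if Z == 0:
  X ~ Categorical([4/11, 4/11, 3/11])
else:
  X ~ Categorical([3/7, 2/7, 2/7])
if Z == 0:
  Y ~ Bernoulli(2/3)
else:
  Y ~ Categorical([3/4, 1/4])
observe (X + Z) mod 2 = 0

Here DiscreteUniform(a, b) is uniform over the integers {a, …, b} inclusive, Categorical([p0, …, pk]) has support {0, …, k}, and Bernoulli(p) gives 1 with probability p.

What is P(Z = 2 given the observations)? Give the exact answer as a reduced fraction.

P(Z = 2 | obs) = 55/197

Enumerate traces; 10 have nonzero weight after conditioning:
  (Z=0, X=0, Y=0) weight 8/165
  (Z=0, X=0, Y=1) weight 16/165
  (Z=0, X=2, Y=0) weight 2/55
  (Z=0, X=2, Y=1) weight 4/55
  (Z=1, X=1, Y=0) weight 3/35
  (Z=1, X=1, Y=1) weight 1/35
  (Z=2, X=0, Y=0) weight 9/140
  (Z=2, X=0, Y=1) weight 3/140
  … 2 more
Group by Z:
  weight(Z=0) = 14/55
  weight(Z=1) = 4/35
  weight(Z=2) = 1/7
Total weight = 14/55 + 4/35 + 1/7 = 197/385
P(Z=0 | obs) = 14/55 / 197/385 = 98/197
P(Z=1 | obs) = 4/35 / 197/385 = 44/197
P(Z=2 | obs) = 1/7 / 197/385 = 55/197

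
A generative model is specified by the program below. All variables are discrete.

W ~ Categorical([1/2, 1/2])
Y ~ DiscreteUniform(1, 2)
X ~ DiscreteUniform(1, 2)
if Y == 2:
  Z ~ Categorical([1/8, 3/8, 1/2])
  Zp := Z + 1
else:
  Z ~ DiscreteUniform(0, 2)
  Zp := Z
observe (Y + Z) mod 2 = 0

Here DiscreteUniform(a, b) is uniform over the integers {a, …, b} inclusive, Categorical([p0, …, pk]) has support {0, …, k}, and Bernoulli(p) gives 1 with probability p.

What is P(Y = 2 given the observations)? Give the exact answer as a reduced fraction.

Enumerate traces; 12 have nonzero weight after conditioning:
  (W=0, Y=1, X=1, Z=1) weight 1/24
  (W=0, Y=1, X=2, Z=1) weight 1/24
  (W=0, Y=2, X=1, Z=0) weight 1/64
  (W=0, Y=2, X=1, Z=2) weight 1/16
  (W=0, Y=2, X=2, Z=0) weight 1/64
  (W=0, Y=2, X=2, Z=2) weight 1/16
  (W=1, Y=1, X=1, Z=1) weight 1/24
  (W=1, Y=1, X=2, Z=1) weight 1/24
  … 4 more
Group by Y:
  weight(Y=1) = 1/6
  weight(Y=2) = 5/16
Total weight = 1/6 + 5/16 = 23/48
P(Y=1 | obs) = 1/6 / 23/48 = 8/23
P(Y=2 | obs) = 5/16 / 23/48 = 15/23

P(Y = 2 | obs) = 15/23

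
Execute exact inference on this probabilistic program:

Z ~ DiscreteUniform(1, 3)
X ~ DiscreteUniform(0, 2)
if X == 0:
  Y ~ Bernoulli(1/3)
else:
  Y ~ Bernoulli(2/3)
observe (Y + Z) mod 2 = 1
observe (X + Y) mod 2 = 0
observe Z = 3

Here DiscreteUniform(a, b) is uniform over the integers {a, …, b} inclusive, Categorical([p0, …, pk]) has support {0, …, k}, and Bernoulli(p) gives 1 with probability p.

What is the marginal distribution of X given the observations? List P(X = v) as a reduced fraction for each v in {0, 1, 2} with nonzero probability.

P(X=0) = 2/3, P(X=2) = 1/3

Enumerate traces; 2 have nonzero weight after conditioning:
  (Z=3, X=0, Y=0) weight 2/27
  (Z=3, X=2, Y=0) weight 1/27
Group by X:
  weight(X=0) = 2/27
  weight(X=2) = 1/27
Total weight = 2/27 + 1/27 = 1/9
P(X=0 | obs) = 2/27 / 1/9 = 2/3
P(X=2 | obs) = 1/27 / 1/9 = 1/3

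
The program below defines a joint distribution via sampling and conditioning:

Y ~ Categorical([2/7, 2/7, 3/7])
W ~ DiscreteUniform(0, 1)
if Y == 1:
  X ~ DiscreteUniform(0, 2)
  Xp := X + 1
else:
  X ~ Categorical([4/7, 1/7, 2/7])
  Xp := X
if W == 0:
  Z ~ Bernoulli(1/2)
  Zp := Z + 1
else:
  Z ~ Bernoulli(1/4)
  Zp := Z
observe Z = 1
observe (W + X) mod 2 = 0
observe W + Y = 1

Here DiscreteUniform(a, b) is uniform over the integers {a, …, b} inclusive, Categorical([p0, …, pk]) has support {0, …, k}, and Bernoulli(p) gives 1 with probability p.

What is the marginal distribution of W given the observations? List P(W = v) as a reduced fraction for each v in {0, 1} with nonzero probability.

P(W=0) = 28/31, P(W=1) = 3/31

Enumerate traces; 3 have nonzero weight after conditioning:
  (Y=0, W=1, X=1, Z=1) weight 1/196
  (Y=1, W=0, X=0, Z=1) weight 1/42
  (Y=1, W=0, X=2, Z=1) weight 1/42
Group by W:
  weight(W=0) = 1/21
  weight(W=1) = 1/196
Total weight = 1/21 + 1/196 = 31/588
P(W=0 | obs) = 1/21 / 31/588 = 28/31
P(W=1 | obs) = 1/196 / 31/588 = 3/31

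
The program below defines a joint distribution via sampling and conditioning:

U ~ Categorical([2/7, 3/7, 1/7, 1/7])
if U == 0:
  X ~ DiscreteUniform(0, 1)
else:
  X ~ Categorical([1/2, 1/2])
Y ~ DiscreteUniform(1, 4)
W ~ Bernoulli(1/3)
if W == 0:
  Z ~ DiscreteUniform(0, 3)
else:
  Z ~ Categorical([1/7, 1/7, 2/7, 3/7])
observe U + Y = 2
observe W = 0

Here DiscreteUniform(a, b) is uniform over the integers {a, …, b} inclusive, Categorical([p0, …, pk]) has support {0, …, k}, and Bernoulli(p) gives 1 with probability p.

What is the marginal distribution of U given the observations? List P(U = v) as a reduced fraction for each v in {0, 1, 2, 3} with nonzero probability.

Enumerate traces; 16 have nonzero weight after conditioning:
  (U=0, X=0, Y=2, W=0, Z=0) weight 1/168
  (U=0, X=0, Y=2, W=0, Z=1) weight 1/168
  (U=0, X=0, Y=2, W=0, Z=2) weight 1/168
  (U=0, X=0, Y=2, W=0, Z=3) weight 1/168
  (U=0, X=1, Y=2, W=0, Z=0) weight 1/168
  (U=0, X=1, Y=2, W=0, Z=1) weight 1/168
  (U=0, X=1, Y=2, W=0, Z=2) weight 1/168
  (U=0, X=1, Y=2, W=0, Z=3) weight 1/168
  (U=1, X=0, Y=1, W=0, Z=0) weight 1/112
  … 7 more
Group by U:
  weight(U=0) = 1/21
  weight(U=1) = 1/14
Total weight = 1/21 + 1/14 = 5/42
P(U=0 | obs) = 1/21 / 5/42 = 2/5
P(U=1 | obs) = 1/14 / 5/42 = 3/5

P(U=0) = 2/5, P(U=1) = 3/5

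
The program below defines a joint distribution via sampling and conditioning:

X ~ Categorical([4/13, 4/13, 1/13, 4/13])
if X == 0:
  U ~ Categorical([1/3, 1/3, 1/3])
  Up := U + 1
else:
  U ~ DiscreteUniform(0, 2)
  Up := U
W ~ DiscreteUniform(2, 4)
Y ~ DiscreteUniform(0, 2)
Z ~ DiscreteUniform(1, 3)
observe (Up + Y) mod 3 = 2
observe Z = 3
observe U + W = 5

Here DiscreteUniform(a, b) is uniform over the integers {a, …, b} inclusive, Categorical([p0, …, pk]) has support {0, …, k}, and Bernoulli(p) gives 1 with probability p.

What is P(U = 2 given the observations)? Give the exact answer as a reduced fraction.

Enumerate traces; 8 have nonzero weight after conditioning:
  (X=0, U=1, W=4, Y=0, Z=3) weight 4/1053
  (X=0, U=2, W=3, Y=2, Z=3) weight 4/1053
  (X=1, U=1, W=4, Y=1, Z=3) weight 4/1053
  (X=1, U=2, W=3, Y=0, Z=3) weight 4/1053
  (X=2, U=1, W=4, Y=1, Z=3) weight 1/1053
  (X=2, U=2, W=3, Y=0, Z=3) weight 1/1053
  (X=3, U=1, W=4, Y=1, Z=3) weight 4/1053
  (X=3, U=2, W=3, Y=0, Z=3) weight 4/1053
Group by U:
  weight(U=1) = 1/81
  weight(U=2) = 1/81
Total weight = 1/81 + 1/81 = 2/81
P(U=1 | obs) = 1/81 / 2/81 = 1/2
P(U=2 | obs) = 1/81 / 2/81 = 1/2

P(U = 2 | obs) = 1/2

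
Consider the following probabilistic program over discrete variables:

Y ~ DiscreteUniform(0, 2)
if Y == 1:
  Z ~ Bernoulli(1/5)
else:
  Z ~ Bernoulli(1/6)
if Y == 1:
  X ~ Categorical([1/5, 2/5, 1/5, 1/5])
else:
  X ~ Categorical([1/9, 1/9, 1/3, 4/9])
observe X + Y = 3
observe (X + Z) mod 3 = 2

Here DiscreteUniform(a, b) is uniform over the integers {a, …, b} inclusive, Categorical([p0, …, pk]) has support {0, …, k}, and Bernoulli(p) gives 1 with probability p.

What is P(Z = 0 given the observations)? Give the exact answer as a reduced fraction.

P(Z = 0 | obs) = 216/241

Enumerate traces; 2 have nonzero weight after conditioning:
  (Y=1, Z=0, X=2) weight 4/75
  (Y=2, Z=1, X=1) weight 1/162
Group by Z:
  weight(Z=0) = 4/75
  weight(Z=1) = 1/162
Total weight = 4/75 + 1/162 = 241/4050
P(Z=0 | obs) = 4/75 / 241/4050 = 216/241
P(Z=1 | obs) = 1/162 / 241/4050 = 25/241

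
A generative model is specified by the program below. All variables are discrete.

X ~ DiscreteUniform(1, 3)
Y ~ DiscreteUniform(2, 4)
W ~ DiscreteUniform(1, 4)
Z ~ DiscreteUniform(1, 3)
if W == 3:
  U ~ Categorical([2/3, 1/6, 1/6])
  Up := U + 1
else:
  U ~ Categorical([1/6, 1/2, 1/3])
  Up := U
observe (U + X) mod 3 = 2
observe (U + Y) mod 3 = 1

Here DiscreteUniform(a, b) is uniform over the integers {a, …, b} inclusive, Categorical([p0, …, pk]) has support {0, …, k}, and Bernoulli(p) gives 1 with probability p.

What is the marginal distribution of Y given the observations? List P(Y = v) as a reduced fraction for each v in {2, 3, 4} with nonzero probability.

Enumerate traces; 36 have nonzero weight after conditioning:
  (X=1, Y=3, W=1, Z=1, U=1) weight 1/216
  (X=1, Y=3, W=1, Z=2, U=1) weight 1/216
  (X=1, Y=3, W=1, Z=3, U=1) weight 1/216
  (X=1, Y=3, W=2, Z=1, U=1) weight 1/216
  (X=1, Y=3, W=2, Z=2, U=1) weight 1/216
  (X=1, Y=3, W=2, Z=3, U=1) weight 1/216
  (X=1, Y=3, W=3, Z=1, U=1) weight 1/648
  (X=1, Y=3, W=3, Z=2, U=1) weight 1/648
  (X=2, Y=4, W=1, Z=1, U=0) weight 1/648
  (X=3, Y=2, W=1, Z=1, U=2) weight 1/324
  … 26 more
Group by Y:
  weight(Y=2) = 7/216
  weight(Y=3) = 5/108
  weight(Y=4) = 7/216
Total weight = 7/216 + 5/108 + 7/216 = 1/9
P(Y=2 | obs) = 7/216 / 1/9 = 7/24
P(Y=3 | obs) = 5/108 / 1/9 = 5/12
P(Y=4 | obs) = 7/216 / 1/9 = 7/24

P(Y=2) = 7/24, P(Y=3) = 5/12, P(Y=4) = 7/24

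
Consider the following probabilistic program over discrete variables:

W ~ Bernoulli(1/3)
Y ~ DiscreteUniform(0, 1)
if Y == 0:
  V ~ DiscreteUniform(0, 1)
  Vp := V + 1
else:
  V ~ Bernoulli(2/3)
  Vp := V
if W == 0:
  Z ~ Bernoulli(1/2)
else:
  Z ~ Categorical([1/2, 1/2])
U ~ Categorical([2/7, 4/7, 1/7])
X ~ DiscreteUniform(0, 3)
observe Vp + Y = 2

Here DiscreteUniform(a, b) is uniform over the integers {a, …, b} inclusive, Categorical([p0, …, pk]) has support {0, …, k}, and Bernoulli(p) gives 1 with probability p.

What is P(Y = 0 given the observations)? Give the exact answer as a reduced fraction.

Enumerate traces; 96 have nonzero weight after conditioning:
  (W=0, Y=0, V=1, Z=0, U=0, X=0) weight 1/168
  (W=0, Y=0, V=1, Z=0, U=0, X=1) weight 1/168
  (W=0, Y=0, V=1, Z=0, U=0, X=2) weight 1/168
  (W=0, Y=0, V=1, Z=0, U=0, X=3) weight 1/168
  (W=0, Y=0, V=1, Z=0, U=1, X=0) weight 1/84
  (W=0, Y=0, V=1, Z=0, U=1, X=1) weight 1/84
  (W=0, Y=0, V=1, Z=0, U=1, X=2) weight 1/84
  (W=0, Y=0, V=1, Z=0, U=1, X=3) weight 1/84
  (W=0, Y=1, V=1, Z=0, U=0, X=0) weight 1/126
  … 87 more
Group by Y:
  weight(Y=0) = 1/4
  weight(Y=1) = 1/3
Total weight = 1/4 + 1/3 = 7/12
P(Y=0 | obs) = 1/4 / 7/12 = 3/7
P(Y=1 | obs) = 1/3 / 7/12 = 4/7

P(Y = 0 | obs) = 3/7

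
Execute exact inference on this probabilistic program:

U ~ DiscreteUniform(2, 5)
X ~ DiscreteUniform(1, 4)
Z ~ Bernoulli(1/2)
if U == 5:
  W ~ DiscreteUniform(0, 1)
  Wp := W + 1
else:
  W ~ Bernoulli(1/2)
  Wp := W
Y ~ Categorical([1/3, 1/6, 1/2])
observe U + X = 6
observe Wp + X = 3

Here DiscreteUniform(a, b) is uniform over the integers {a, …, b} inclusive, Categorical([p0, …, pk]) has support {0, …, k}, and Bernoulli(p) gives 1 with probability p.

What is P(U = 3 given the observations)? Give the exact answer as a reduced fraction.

Enumerate traces; 18 have nonzero weight after conditioning:
  (U=3, X=3, Z=0, W=0, Y=0) weight 1/192
  (U=3, X=3, Z=0, W=0, Y=1) weight 1/384
  (U=3, X=3, Z=0, W=0, Y=2) weight 1/128
  (U=3, X=3, Z=1, W=0, Y=0) weight 1/192
  (U=3, X=3, Z=1, W=0, Y=1) weight 1/384
  (U=3, X=3, Z=1, W=0, Y=2) weight 1/128
  (U=4, X=2, Z=0, W=1, Y=0) weight 1/192
  (U=4, X=2, Z=0, W=1, Y=1) weight 1/384
  (U=5, X=1, Z=0, W=1, Y=0) weight 1/192
  … 9 more
Group by U:
  weight(U=3) = 1/32
  weight(U=4) = 1/32
  weight(U=5) = 1/32
Total weight = 1/32 + 1/32 + 1/32 = 3/32
P(U=3 | obs) = 1/32 / 3/32 = 1/3
P(U=4 | obs) = 1/32 / 3/32 = 1/3
P(U=5 | obs) = 1/32 / 3/32 = 1/3

P(U = 3 | obs) = 1/3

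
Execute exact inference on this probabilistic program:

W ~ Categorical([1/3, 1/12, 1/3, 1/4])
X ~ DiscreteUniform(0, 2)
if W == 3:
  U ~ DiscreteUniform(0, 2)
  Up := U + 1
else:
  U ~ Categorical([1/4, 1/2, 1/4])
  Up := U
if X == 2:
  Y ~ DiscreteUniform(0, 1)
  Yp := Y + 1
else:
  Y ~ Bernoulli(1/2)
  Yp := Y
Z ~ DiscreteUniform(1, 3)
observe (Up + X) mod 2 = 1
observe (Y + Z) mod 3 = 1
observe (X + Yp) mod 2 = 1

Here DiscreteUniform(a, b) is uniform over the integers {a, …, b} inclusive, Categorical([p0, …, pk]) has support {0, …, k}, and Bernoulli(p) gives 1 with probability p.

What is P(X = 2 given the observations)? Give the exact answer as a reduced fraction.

P(X = 2 | obs) = 13/37

Enumerate traces; 17 have nonzero weight after conditioning:
  (W=0, X=0, U=1, Y=1, Z=3) weight 1/108
  (W=0, X=1, U=0, Y=0, Z=1) weight 1/216
  (W=0, X=1, U=2, Y=0, Z=1) weight 1/216
  (W=0, X=2, U=1, Y=0, Z=1) weight 1/108
  (W=1, X=0, U=1, Y=1, Z=3) weight 1/432
  (W=1, X=1, U=0, Y=0, Z=1) weight 1/864
  (W=1, X=1, U=2, Y=0, Z=1) weight 1/864
  (W=1, X=2, U=1, Y=0, Z=1) weight 1/432
  … 9 more
Group by X:
  weight(X=0) = 13/432
  weight(X=1) = 11/432
  weight(X=2) = 13/432
Total weight = 13/432 + 11/432 + 13/432 = 37/432
P(X=0 | obs) = 13/432 / 37/432 = 13/37
P(X=1 | obs) = 11/432 / 37/432 = 11/37
P(X=2 | obs) = 13/432 / 37/432 = 13/37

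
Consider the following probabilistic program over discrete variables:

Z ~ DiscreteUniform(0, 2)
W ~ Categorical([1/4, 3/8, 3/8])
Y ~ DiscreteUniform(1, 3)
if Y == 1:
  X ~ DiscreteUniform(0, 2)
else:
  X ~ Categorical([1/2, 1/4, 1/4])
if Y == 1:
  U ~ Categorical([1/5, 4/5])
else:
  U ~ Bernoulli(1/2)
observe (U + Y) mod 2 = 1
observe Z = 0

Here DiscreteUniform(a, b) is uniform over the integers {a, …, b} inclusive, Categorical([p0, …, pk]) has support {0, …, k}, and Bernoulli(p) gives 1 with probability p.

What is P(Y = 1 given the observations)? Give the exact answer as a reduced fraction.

Enumerate traces; 27 have nonzero weight after conditioning:
  (Z=0, W=0, Y=1, X=0, U=0) weight 1/540
  (Z=0, W=0, Y=1, X=1, U=0) weight 1/540
  (Z=0, W=0, Y=1, X=2, U=0) weight 1/540
  (Z=0, W=0, Y=2, X=0, U=1) weight 1/144
  (Z=0, W=0, Y=2, X=1, U=1) weight 1/288
  (Z=0, W=0, Y=2, X=2, U=1) weight 1/288
  (Z=0, W=0, Y=3, X=0, U=0) weight 1/144
  (Z=0, W=0, Y=3, X=1, U=0) weight 1/288
  … 19 more
Group by Y:
  weight(Y=1) = 1/45
  weight(Y=2) = 1/18
  weight(Y=3) = 1/18
Total weight = 1/45 + 1/18 + 1/18 = 2/15
P(Y=1 | obs) = 1/45 / 2/15 = 1/6
P(Y=2 | obs) = 1/18 / 2/15 = 5/12
P(Y=3 | obs) = 1/18 / 2/15 = 5/12

P(Y = 1 | obs) = 1/6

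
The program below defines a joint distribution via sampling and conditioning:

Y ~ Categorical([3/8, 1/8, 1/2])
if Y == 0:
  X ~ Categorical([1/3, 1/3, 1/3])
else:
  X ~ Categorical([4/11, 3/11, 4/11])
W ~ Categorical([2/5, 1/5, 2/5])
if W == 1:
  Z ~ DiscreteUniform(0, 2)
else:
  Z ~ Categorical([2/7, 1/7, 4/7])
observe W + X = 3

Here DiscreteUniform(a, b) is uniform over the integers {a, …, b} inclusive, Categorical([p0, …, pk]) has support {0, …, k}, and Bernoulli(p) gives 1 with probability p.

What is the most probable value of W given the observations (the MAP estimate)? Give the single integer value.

argmax_v P(W = v | obs) = 2

Enumerate traces; 18 have nonzero weight after conditioning:
  (Y=0, X=1, W=2, Z=0) weight 1/70
  (Y=0, X=1, W=2, Z=1) weight 1/140
  (Y=0, X=1, W=2, Z=2) weight 1/35
  (Y=0, X=2, W=1, Z=0) weight 1/120
  (Y=0, X=2, W=1, Z=1) weight 1/120
  (Y=0, X=2, W=1, Z=2) weight 1/120
  (Y=1, X=1, W=2, Z=0) weight 3/770
  (Y=1, X=1, W=2, Z=1) weight 3/1540
  … 10 more
Group by W:
  weight(W=1) = 31/440
  weight(W=2) = 13/110
Total weight = 31/440 + 13/110 = 83/440
P(W=1 | obs) = 31/440 / 83/440 = 31/83
P(W=2 | obs) = 13/110 / 83/440 = 52/83
argmax = 2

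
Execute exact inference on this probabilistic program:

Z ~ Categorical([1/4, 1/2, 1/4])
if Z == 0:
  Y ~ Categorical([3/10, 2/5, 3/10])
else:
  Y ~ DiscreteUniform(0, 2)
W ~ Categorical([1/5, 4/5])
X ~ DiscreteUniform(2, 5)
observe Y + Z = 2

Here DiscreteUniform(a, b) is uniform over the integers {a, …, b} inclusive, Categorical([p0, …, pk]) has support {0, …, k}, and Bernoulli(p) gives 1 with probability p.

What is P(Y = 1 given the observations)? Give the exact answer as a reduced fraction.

P(Y = 1 | obs) = 20/39

Enumerate traces; 24 have nonzero weight after conditioning:
  (Z=0, Y=2, W=0, X=2) weight 3/800
  (Z=0, Y=2, W=0, X=3) weight 3/800
  (Z=0, Y=2, W=0, X=4) weight 3/800
  (Z=0, Y=2, W=0, X=5) weight 3/800
  (Z=0, Y=2, W=1, X=2) weight 3/200
  (Z=0, Y=2, W=1, X=3) weight 3/200
  (Z=0, Y=2, W=1, X=4) weight 3/200
  (Z=0, Y=2, W=1, X=5) weight 3/200
  (Z=1, Y=1, W=0, X=2) weight 1/120
  (Z=2, Y=0, W=0, X=2) weight 1/240
  … 14 more
Group by Y:
  weight(Y=0) = 1/12
  weight(Y=1) = 1/6
  weight(Y=2) = 3/40
Total weight = 1/12 + 1/6 + 3/40 = 13/40
P(Y=0 | obs) = 1/12 / 13/40 = 10/39
P(Y=1 | obs) = 1/6 / 13/40 = 20/39
P(Y=2 | obs) = 3/40 / 13/40 = 3/13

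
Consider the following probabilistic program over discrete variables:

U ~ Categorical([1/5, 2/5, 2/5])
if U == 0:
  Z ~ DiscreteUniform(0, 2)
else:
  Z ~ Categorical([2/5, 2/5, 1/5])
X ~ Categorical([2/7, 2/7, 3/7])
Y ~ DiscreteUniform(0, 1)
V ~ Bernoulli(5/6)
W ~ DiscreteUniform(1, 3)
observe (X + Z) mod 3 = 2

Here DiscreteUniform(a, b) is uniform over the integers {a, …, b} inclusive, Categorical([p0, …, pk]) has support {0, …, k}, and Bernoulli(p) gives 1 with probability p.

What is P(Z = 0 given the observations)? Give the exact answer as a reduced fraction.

P(Z = 0 | obs) = 87/179

Enumerate traces; 108 have nonzero weight after conditioning:
  (U=0, Z=0, X=2, Y=0, V=0, W=1) weight 1/1260
  (U=0, Z=0, X=2, Y=0, V=0, W=2) weight 1/1260
  (U=0, Z=0, X=2, Y=0, V=0, W=3) weight 1/1260
  (U=0, Z=0, X=2, Y=0, V=1, W=1) weight 1/252
  (U=0, Z=0, X=2, Y=0, V=1, W=2) weight 1/252
  (U=0, Z=0, X=2, Y=0, V=1, W=3) weight 1/252
  (U=0, Z=0, X=2, Y=1, V=0, W=1) weight 1/1260
  (U=0, Z=0, X=2, Y=1, V=0, W=2) weight 1/1260
  (U=0, Z=1, X=1, Y=0, V=0, W=1) weight 1/1890
  (U=0, Z=2, X=0, Y=0, V=0, W=1) weight 1/1890
  … 98 more
Group by Z:
  weight(Z=0) = 29/175
  weight(Z=1) = 58/525
  weight(Z=2) = 34/525
Total weight = 29/175 + 58/525 + 34/525 = 179/525
P(Z=0 | obs) = 29/175 / 179/525 = 87/179
P(Z=1 | obs) = 58/525 / 179/525 = 58/179
P(Z=2 | obs) = 34/525 / 179/525 = 34/179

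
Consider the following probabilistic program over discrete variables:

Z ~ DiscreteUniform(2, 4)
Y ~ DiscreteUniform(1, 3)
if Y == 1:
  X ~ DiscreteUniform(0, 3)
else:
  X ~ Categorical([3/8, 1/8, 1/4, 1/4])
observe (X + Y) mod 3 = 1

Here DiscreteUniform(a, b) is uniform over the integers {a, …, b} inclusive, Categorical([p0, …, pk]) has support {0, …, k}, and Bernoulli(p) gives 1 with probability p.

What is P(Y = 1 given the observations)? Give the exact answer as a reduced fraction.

Enumerate traces; 12 have nonzero weight after conditioning:
  (Z=2, Y=1, X=0) weight 1/36
  (Z=2, Y=1, X=3) weight 1/36
  (Z=2, Y=2, X=2) weight 1/36
  (Z=2, Y=3, X=1) weight 1/72
  (Z=3, Y=1, X=0) weight 1/36
  (Z=3, Y=1, X=3) weight 1/36
  (Z=3, Y=2, X=2) weight 1/36
  (Z=3, Y=3, X=1) weight 1/72
  … 4 more
Group by Y:
  weight(Y=1) = 1/6
  weight(Y=2) = 1/12
  weight(Y=3) = 1/24
Total weight = 1/6 + 1/12 + 1/24 = 7/24
P(Y=1 | obs) = 1/6 / 7/24 = 4/7
P(Y=2 | obs) = 1/12 / 7/24 = 2/7
P(Y=3 | obs) = 1/24 / 7/24 = 1/7

P(Y = 1 | obs) = 4/7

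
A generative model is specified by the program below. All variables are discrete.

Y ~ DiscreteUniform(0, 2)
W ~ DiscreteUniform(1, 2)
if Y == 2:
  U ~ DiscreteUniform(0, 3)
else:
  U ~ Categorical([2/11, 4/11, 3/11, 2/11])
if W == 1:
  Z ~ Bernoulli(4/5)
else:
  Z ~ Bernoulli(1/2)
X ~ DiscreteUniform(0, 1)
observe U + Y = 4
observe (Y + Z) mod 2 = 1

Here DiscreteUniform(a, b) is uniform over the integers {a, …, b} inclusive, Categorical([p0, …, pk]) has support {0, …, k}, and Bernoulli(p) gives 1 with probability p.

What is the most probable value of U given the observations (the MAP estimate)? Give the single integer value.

Enumerate traces; 8 have nonzero weight after conditioning:
  (Y=1, W=1, U=3, Z=0, X=0) weight 1/330
  (Y=1, W=1, U=3, Z=0, X=1) weight 1/330
  (Y=1, W=2, U=3, Z=0, X=0) weight 1/132
  (Y=1, W=2, U=3, Z=0, X=1) weight 1/132
  (Y=2, W=1, U=2, Z=1, X=0) weight 1/60
  (Y=2, W=1, U=2, Z=1, X=1) weight 1/60
  (Y=2, W=2, U=2, Z=1, X=0) weight 1/96
  (Y=2, W=2, U=2, Z=1, X=1) weight 1/96
Group by U:
  weight(U=2) = 13/240
  weight(U=3) = 7/330
Total weight = 13/240 + 7/330 = 199/2640
P(U=2 | obs) = 13/240 / 199/2640 = 143/199
P(U=3 | obs) = 7/330 / 199/2640 = 56/199
argmax = 2

argmax_v P(U = v | obs) = 2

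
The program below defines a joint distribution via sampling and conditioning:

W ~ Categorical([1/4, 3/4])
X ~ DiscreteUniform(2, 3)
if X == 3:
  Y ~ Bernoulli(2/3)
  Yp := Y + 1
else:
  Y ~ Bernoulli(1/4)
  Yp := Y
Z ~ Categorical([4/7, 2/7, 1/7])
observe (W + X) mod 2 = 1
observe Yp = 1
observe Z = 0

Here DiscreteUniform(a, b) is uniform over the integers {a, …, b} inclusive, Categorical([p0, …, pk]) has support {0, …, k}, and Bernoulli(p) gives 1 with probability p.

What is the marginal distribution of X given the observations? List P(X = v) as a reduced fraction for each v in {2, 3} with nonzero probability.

P(X=2) = 9/13, P(X=3) = 4/13

Enumerate traces; 2 have nonzero weight after conditioning:
  (W=0, X=3, Y=0, Z=0) weight 1/42
  (W=1, X=2, Y=1, Z=0) weight 3/56
Group by X:
  weight(X=2) = 3/56
  weight(X=3) = 1/42
Total weight = 3/56 + 1/42 = 13/168
P(X=2 | obs) = 3/56 / 13/168 = 9/13
P(X=3 | obs) = 1/42 / 13/168 = 4/13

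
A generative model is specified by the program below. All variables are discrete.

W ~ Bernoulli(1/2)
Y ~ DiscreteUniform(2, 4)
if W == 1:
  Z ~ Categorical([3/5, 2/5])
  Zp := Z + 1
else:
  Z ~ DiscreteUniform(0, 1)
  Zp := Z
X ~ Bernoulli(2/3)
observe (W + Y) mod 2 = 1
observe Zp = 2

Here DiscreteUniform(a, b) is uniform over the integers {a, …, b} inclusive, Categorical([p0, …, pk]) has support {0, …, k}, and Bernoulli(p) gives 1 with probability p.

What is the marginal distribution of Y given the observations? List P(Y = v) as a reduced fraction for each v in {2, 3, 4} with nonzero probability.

Enumerate traces; 4 have nonzero weight after conditioning:
  (W=1, Y=2, Z=1, X=0) weight 1/45
  (W=1, Y=2, Z=1, X=1) weight 2/45
  (W=1, Y=4, Z=1, X=0) weight 1/45
  (W=1, Y=4, Z=1, X=1) weight 2/45
Group by Y:
  weight(Y=2) = 1/15
  weight(Y=4) = 1/15
Total weight = 1/15 + 1/15 = 2/15
P(Y=2 | obs) = 1/15 / 2/15 = 1/2
P(Y=4 | obs) = 1/15 / 2/15 = 1/2

P(Y=2) = 1/2, P(Y=4) = 1/2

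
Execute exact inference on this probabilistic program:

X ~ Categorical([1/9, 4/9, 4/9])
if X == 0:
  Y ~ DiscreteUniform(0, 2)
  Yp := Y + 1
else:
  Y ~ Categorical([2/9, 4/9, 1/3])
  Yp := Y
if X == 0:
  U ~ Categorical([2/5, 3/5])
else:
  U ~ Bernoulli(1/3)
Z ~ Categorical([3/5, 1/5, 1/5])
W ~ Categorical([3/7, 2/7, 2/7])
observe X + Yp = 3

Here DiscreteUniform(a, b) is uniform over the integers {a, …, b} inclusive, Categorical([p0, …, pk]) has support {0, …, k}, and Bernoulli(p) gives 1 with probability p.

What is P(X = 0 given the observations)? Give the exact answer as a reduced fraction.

Enumerate traces; 54 have nonzero weight after conditioning:
  (X=0, Y=2, U=0, Z=0, W=0) weight 2/525
  (X=0, Y=2, U=0, Z=0, W=1) weight 4/1575
  (X=0, Y=2, U=0, Z=0, W=2) weight 4/1575
  (X=0, Y=2, U=0, Z=1, W=0) weight 2/1575
  (X=0, Y=2, U=0, Z=1, W=1) weight 4/4725
  (X=0, Y=2, U=0, Z=1, W=2) weight 4/4725
  (X=0, Y=2, U=0, Z=2, W=0) weight 2/1575
  (X=0, Y=2, U=0, Z=2, W=1) weight 4/4725
  (X=1, Y=2, U=0, Z=0, W=0) weight 8/315
  (X=2, Y=1, U=0, Z=0, W=0) weight 32/945
  … 44 more
Group by X:
  weight(X=0) = 1/27
  weight(X=1) = 4/27
  weight(X=2) = 16/81
Total weight = 1/27 + 4/27 + 16/81 = 31/81
P(X=0 | obs) = 1/27 / 31/81 = 3/31
P(X=1 | obs) = 4/27 / 31/81 = 12/31
P(X=2 | obs) = 16/81 / 31/81 = 16/31

P(X = 0 | obs) = 3/31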